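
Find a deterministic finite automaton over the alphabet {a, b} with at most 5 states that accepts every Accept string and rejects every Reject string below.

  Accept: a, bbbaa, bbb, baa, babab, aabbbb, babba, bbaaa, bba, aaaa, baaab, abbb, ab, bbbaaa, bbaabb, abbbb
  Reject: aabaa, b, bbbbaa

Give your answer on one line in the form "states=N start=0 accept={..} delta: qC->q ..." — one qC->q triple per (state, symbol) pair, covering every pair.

State merging on the prefix tree: take the shortest (then alphabetical) example prefix whose next move is undefined and point that move at state 0, else 1, else 2, ...; a target is out if some Accept/Reject pair would then sit in one state with the same input left (inseparable). If every existing state is out, open a new one.
a: 0a undefined. 0a->0: no, baa/aabaa meet in 0 with "baa" left. Open state 1: 0a->1.
b: 0b undefined. 0b->0: no, bbbaa/bbbbaa meet in 1 with "a" left. 0b->1: no, a/b meet in 1. Open state 2: 0b->2.
aa: 1a undefined. 1a->0: no, baa/aabaa meet in 2 with "aa" left. 1a->1: ok.
ab: 1b undefined. 1b->0: no, a/aabaa meet in 1. 1b->1: no, a/aabaa meet in 1. 1b->2: no, baa/aabaa meet in 2 with "aa" left. Open state 3: 1b->3.
ba: 2a undefined. 2a->0: no, babab/b meet in 2. 2a->1: ok.
bb: 2b undefined. 2b->0: no, a/bbbbaa meet in 1. 2b->1: no, bbbaa/aabaa meet in 3 with "aa" left. 2b->2: no, a/bbbbaa meet in 1. 2b->3: ok.
abb: 3b undefined. 3b->0: no, a/bbbbaa meet in 1. 3b->1: ok.
bba: 3a undefined. 3a->0: no, a/aabaa meet in 1. 3a->1: no, a/aabaa meet in 1. 3a->2: no, a/aabaa meet in 1. 3a->3: no, bbaaa/aabaa meet in 3. Open state 4: 3a->4.
bbaa: 4a undefined. 4a->0: ok.
babab: 4b undefined. 4b->0: no, babab/aabaa meet in 0. 4b->1: ok.
All examples now run through 5 states with every (state, symbol) defined. Accept strings end in {1,3,4}, Reject strings end in {0,2}; accept={1,3,4}.

states=5 start=0 accept={1,3,4} delta: 0a->1 0b->2 1a->1 1b->3 2a->1 2b->3 3a->4 3b->1 4a->0 4b->1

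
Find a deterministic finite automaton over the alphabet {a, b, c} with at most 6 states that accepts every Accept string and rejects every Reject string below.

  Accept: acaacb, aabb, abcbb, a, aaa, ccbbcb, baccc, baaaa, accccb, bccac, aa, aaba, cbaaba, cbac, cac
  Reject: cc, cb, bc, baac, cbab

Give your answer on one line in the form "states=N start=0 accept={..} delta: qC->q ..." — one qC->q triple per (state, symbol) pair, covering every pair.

states=4 start=0 accept={0,3} delta: 0a->0 0b->0 0c->1 1a->2 1b->2 1c->2 2a->3 2b->3 2c->3 3a->0 3b->1 3c->0

State merging on the prefix tree: take the shortest (then alphabetical) example prefix whose next move is undefined and point that move at state 0, else 1, else 2, ...; a target is out if some Accept/Reject pair would then sit in one state with the same input left (inseparable). If every existing state is out, open a new one.
a: 0a undefined. 0a->0: ok.
b: 0b undefined. 0b->0: ok.
c: 0c undefined. 0c->0: no, acaacb/cc meet in 0. Open state 1: 0c->1.
ca: 1a undefined. 1a->0: no, acaacb/cb meet in 1 with "b" left. 1a->1: no, cac/cc meet in 1 with "c" left. Open state 2: 1a->2.
cb: 1b undefined. 1b->0: no, aabb/cb meet in 0. 1b->1: no, abcbb/cb meet in 1. 1b->2: ok.
cc: 1c undefined. 1c->0: no, aabb/cc meet in 0. 1c->1: no, baccc/cc meet in 1. 1c->2: ok.
cac: 2c undefined. 2c->0: no, accccb/cc meet in 2. 2c->1: no, baccc/bc meet in 1. 2c->2: no, baccc/cc meet in 2. Open state 3: 2c->3.
cba: 2a undefined. 2a->0: no, acaacb/cc meet in 2. 2a->1: no, bccac/cc meet in 2. 2a->2: no, abcbb/cbab meet in 2 with "b" left. 2a->3: ok.
ccb: 2b undefined. 2b->0: no, ccbbcb/cc meet in 2. 2b->1: no, abcbb/bc meet in 1. 2b->2: no, abcbb/cc meet in 2. 2b->3: ok.
cbaa: 3a undefined. 3a->0: ok.
cbab: 3b undefined. 3b->0: no, aabb/cbab meet in 0. 3b->1: ok.
cbac: 3c undefined. 3c->0: ok.
All examples now run through 4 states with every (state, symbol) defined. Accept strings end in {0,3}, Reject strings end in {1,2}; accept={0,3}.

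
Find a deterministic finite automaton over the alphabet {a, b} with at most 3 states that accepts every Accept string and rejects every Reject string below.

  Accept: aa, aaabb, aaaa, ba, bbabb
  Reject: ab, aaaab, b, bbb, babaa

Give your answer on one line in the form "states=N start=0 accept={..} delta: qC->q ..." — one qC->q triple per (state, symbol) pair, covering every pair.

states=3 start=0 accept={0,2} delta: 0a->0 0b->1 1a->2 1b->0 2a->1 2b->1

State merging on the prefix tree: take the shortest (then alphabetical) example prefix whose next move is undefined and point that move at state 0, else 1, else 2, ...; a target is out if some Accept/Reject pair would then sit in one state with the same input left (inseparable). If every existing state is out, open a new one.
a: 0a undefined. 0a->0: ok.
b: 0b undefined. 0b->0: no, aa/ab meet in 0. Open state 1: 0b->1.
ba: 1a undefined. 1a->0: no, aa/babaa meet in 0. 1a->1: no, ba/ab meet in 1. Open state 2: 1a->2.
bb: 1b undefined. 1b->0: ok.
bab: 2b undefined. 2b->0: no, aa/babaa meet in 0. 2b->1: ok.
babaa: 2a undefined. 2a->0: no, aa/babaa meet in 0. 2a->1: ok.
All examples now run through 3 states with every (state, symbol) defined. Accept strings end in {0,2}, Reject strings end in {1}; accept={0,2}.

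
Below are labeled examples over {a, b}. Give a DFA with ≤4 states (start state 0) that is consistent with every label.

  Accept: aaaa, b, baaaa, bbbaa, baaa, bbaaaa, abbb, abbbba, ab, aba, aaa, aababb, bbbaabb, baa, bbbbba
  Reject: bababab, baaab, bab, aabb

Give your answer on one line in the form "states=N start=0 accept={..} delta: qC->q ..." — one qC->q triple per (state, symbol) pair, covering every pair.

states=3 start=0 accept={0,1} delta: 0a->0 0b->1 1a->1 1b->2 2a->0 2b->1

Fold the examples into a partial DFA from state 0: repeatedly fix the first undefined (state, symbol) met by the shortest-then-alphabetical prefix, trying targets in increasing order and rejecting any under which an Accept and a Reject string meet in one state with the same remainder; add a state when all current targets are rejected. Accepting states are where Accept strings end.
a: 0a undefined. 0a->0: ok.
b: 0b undefined. 0b->0: no, aaaa/bababab meet in 0. Open state 1: 0b->1.
ba: 1a undefined. 1a->0: no, b/bababab meet in 1. 1a->1: ok.
bb: 1b undefined. 1b->0: no, aaaa/bababab meet in 0. 1b->1: no, b/bababab meet in 1. Open state 2: 1b->2.
bba: 2a undefined. 2a->0: ok.
bbb: 2b undefined. 2b->0: no, bbbaabb/bababab meet in 2. 2b->1: ok.
All examples now run through 3 states with every (state, symbol) defined. Accept strings end in {0,1}, Reject strings end in {2}; accept={0,1}.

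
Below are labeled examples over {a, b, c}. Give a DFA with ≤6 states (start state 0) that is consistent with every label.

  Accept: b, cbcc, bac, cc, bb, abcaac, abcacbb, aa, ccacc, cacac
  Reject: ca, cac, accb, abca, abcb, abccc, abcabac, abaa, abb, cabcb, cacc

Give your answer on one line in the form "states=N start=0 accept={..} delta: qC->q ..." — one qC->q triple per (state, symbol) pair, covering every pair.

Fold the examples into a partial DFA from state 0: repeatedly fix the first undefined (state, symbol) met by the shortest-then-alphabetical prefix, trying targets in increasing order and rejecting any under which an Accept and a Reject string meet in one state with the same remainder; add a state when all current targets are rejected. Accepting states are where Accept strings end.
a: 0a undefined. 0a->0: no, bb/abb meet in 0 with "bb" left. Open state 1: 0a->1.
b: 0b undefined. 0b->0: ok.
c: 0c undefined. 0c->0: no, bac/cac meet in 1 with "c" left. 0c->1: no, aa/ca meet in 1 with "a" left. Open state 2: 0c->2.
aa: 1a undefined. 1a->0: ok.
ab: 1b undefined. 1b->0: no, b/abaa meet in 0. 1b->1: ok.
ac: 1c undefined. 1c->0: no, b/abcb meet in 0. 1c->1: no, b/abca meet in 0. 1c->2: ok.
ca: 2a undefined. 2a->0: no, b/ca meet in 0. 2a->1: no, bac/cac meet in 2. 2a->2: no, bac/ca meet in 2. Open state 3: 2a->3.
cb: 2b undefined. 2b->0: no, b/abcb meet in 0. 2b->1: ok.
cc: 2c undefined. 2c->0: no, b/accb meet in 0. 2c->1: no, cbcc/accb meet in 1. 2c->2: no, cbcc/abccc meet in 2. 2c->3: no, cbcc/ca meet in 3. Open state 4: 2c->4.
cab: 3b undefined. 3b->0: no, bac/abcabac meet in 2. 3b->1: no, bac/abcabac meet in 2. 3b->2: ok.
cac: 3c undefined. 3c->0: no, b/cac meet in 0. 3c->1: no, bac/cacc meet in 2. 3c->2: no, cbcc/cacc meet in 4. 3c->3: no, abcacbb/abcb meet in 1. 3c->4: no, cbcc/cac meet in 4. Open state 5: 3c->5.
cca: 4a undefined. 4a->0: ok.
accb: 4b undefined. 4b->0: no, b/accb meet in 0. 4b->1: ok.
caca: 5a undefined. 5a->0: ok.
cacc: 5c undefined. 5c->0: no, b/cacc meet in 0. 5c->1: ok.
abcaa: 3a undefined. 3a->0: ok.
abccc: 4c undefined. 4c->0: no, b/abccc meet in 0. 4c->1: ok.
abcacb: 5b undefined. 5b->0: ok.
All examples now run through 6 states with every (state, symbol) defined. Accept strings end in {0,2,4}, Reject strings end in {1,3,5}; accept={0,2,4}.

states=6 start=0 accept={0,2,4} delta: 0a->1 0b->0 0c->2 1a->0 1b->1 1c->2 2a->3 2b->1 2c->4 3a->0 3b->2 3c->5 4a->0 4b->1 4c->1 5a->0 5b->0 5c->1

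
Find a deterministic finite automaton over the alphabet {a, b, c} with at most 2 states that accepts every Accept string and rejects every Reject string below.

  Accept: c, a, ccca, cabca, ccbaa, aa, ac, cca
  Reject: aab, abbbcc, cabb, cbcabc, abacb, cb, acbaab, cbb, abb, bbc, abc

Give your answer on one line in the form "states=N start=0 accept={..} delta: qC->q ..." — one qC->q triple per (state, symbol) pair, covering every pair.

states=2 start=0 accept={0} delta: 0a->0 0b->1 0c->0 1a->0 1b->1 1c->1

Grow the machine one transition at a time. Run the examples from 0; the earliest place one falls off (shortest prefix, ties alphabetical) gets sent to the lowest-numbered state that keeps every Accept/Reject pair distinguishable — a pair clashes when both reach the same state with identical unread suffix — and to a fresh state only if none does.
a: 0a undefined. 0a->0: ok.
b: 0b undefined. 0b->0: no, c/bbc meet in 0 with "c" left. Open state 1: 0b->1.
c: 0c undefined. 0c->0: ok.
bb: 1b undefined. 1b->0: no, c/cabb meet in 0. 1b->1: ok.
aba: 1a undefined. 1a->0: ok.
abc: 1c undefined. 1c->0: no, c/abbbcc meet in 0. 1c->1: ok.
All examples now run through 2 states with every (state, symbol) defined. Accept strings end in {0}, Reject strings end in {1}; accept={0}.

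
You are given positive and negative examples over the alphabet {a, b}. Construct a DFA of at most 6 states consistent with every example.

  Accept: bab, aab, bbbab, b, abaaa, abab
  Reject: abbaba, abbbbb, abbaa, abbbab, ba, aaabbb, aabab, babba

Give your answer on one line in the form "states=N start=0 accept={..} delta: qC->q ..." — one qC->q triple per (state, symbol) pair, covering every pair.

states=5 start=0 accept={0,2,3} delta: 0a->1 0b->0 1a->2 1b->2 2a->2 2b->3 3a->4 3b->4 4a->4 4b->4

Grow the machine one transition at a time. Run the examples from 0; the earliest place one falls off (shortest prefix, ties alphabetical) gets sent to the lowest-numbered state that keeps every Accept/Reject pair distinguishable — a pair clashes when both reach the same state with identical unread suffix — and to a fresh state only if none does.
a: 0a undefined. 0a->0: no, bab/aabab meet in 0 with "bab" left. Open state 1: 0a->1.
b: 0b undefined. 0b->0: ok.
aa: 1a undefined. 1a->0: no, bab/aabab meet in 1 with "b" left. 1a->1: no, abab/aabab meet in 1 with "bab" left. Open state 2: 1a->2.
ab: 1b undefined. 1b->0: no, bab/abbbbb meet in 0. 1b->1: no, bab/abbbbb meet in 1. 1b->2: ok.
aaa: 2a undefined. 2a->0: no, b/aaabbb meet in 0. 2a->1: no, abaaa/ba meet in 1. 2a->2: ok.
aab: 2b undefined. 2b->0: no, bab/abbaba meet in 2. 2b->1: no, bab/abbaba meet in 2. 2b->2: no, bab/abbaba meet in 2. Open state 3: 2b->3.
aaba: 3a undefined. 3a->0: no, b/aabab meet in 0. 3a->1: no, bab/abbaba meet in 2. 3a->2: no, bab/abbaba meet in 2. 3a->3: no, aab/abbaa meet in 3. Open state 4: 3a->4.
abbb: 3b undefined. 3b->0: no, bab/abbbab meet in 2. 3b->1: no, bab/aaabbb meet in 2. 3b->2: no, bab/abbbbb meet in 2. 3b->3: no, aab/abbbbb meet in 3. 3b->4: ok.
aabab: 4b undefined. 4b->0: no, b/abbbbb meet in 0. 4b->1: no, bab/abbaba meet in 2. 4b->2: no, bab/abbaba meet in 2. 4b->3: no, aab/aaabbb meet in 3. 4b->4: ok.
abbaa: 4a undefined. 4a->0: no, b/abbaba meet in 0. 4a->1: no, bab/abbbab meet in 2. 4a->2: no, bab/abbaba meet in 2. 4a->3: no, aab/abbaba meet in 3. 4a->4: ok.
All examples now run through 5 states with every (state, symbol) defined. Accept strings end in {0,2,3}, Reject strings end in {1,4}; accept={0,2,3}.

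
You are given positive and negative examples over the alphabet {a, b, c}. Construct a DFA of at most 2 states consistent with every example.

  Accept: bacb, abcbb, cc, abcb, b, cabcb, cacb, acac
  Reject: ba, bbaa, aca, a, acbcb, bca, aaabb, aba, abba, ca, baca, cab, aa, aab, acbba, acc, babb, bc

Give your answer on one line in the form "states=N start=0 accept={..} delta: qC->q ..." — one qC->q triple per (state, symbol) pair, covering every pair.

Grow the machine one transition at a time. Run the examples from 0; the earliest place one falls off (shortest prefix, ties alphabetical) gets sent to the lowest-numbered state that keeps every Accept/Reject pair distinguishable — a pair clashes when both reach the same state with identical unread suffix — and to a fresh state only if none does.
a: 0a undefined. 0a->0: no, cc/acc meet in 0 with "cc" left. Open state 1: 0a->1.
b: 0b undefined. 0b->0: ok.
c: 0c undefined. 0c->0: no, cc/bc meet in 0. 0c->1: ok.
aa: 1a undefined. 1a->0: no, b/bbaa meet in 0. 1a->1: ok.
ab: 1b undefined. 1b->0: no, abcbb/aaabb meet in 0. 1b->1: ok.
ac: 1c undefined. 1c->0: ok.
All examples now run through 2 states with every (state, symbol) defined. Accept strings end in {0}, Reject strings end in {1}; accept={0}.

states=2 start=0 accept={0} delta: 0a->1 0b->0 0c->1 1a->1 1b->1 1c->0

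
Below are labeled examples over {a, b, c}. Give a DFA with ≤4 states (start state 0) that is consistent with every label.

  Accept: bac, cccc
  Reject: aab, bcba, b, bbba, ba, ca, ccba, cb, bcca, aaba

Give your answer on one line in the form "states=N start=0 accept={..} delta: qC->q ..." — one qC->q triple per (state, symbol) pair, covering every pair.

Fold the examples into a partial DFA from state 0: repeatedly fix the first undefined (state, symbol) met by the shortest-then-alphabetical prefix, trying targets in increasing order and rejecting any under which an Accept and a Reject string meet in one state with the same remainder; add a state when all current targets are rejected. Accepting states are where Accept strings end.
a: 0a undefined. 0a->0: ok.
b: 0b undefined. 0b->0: ok.
c: 0c undefined. 0c->0: no, bac/aab meet in 0. Open state 1: 0c->1.
ca: 1a undefined. 1a->0: ok.
cb: 1b undefined. 1b->0: ok.
cc: 1c undefined. 1c->0: no, cccc/aab meet in 0. 1c->1: ok.
All examples now run through 2 states with every (state, symbol) defined. Accept strings end in {1}, Reject strings end in {0}; accept={1}.

states=2 start=0 accept={1} delta: 0a->0 0b->0 0c->1 1a->0 1b->0 1c->1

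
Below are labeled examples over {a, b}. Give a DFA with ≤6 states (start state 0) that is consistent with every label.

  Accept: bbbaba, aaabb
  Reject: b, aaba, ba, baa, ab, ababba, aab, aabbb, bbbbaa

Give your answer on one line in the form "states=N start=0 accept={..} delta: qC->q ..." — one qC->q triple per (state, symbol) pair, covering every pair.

states=4 start=0 accept={2} delta: 0a->0 0b->1 1a->0 1b->2 2a->0 2b->3 3a->2 3b->0

Grow the machine one transition at a time. Run the examples from 0; the earliest place one falls off (shortest prefix, ties alphabetical) gets sent to the lowest-numbered state that keeps every Accept/Reject pair distinguishable — a pair clashes when both reach the same state with identical unread suffix — and to a fresh state only if none does.
a: 0a undefined. 0a->0: ok.
b: 0b undefined. 0b->0: no, bbbaba/b meet in 0. Open state 1: 0b->1.
ba: 1a undefined. 1a->0: ok.
bb: 1b undefined. 1b->0: no, bbbaba/aaba meet in 0. 1b->1: no, bbbaba/aaba meet in 0. Open state 2: 1b->2.
bbb: 2b undefined. 2b->0: no, bbbaba/aaba meet in 0. 2b->1: no, bbbaba/aaba meet in 0. 2b->2: no, aaabb/aabbb meet in 2. Open state 3: 2b->3.
bbba: 3a undefined. 3a->0: no, bbbaba/aaba meet in 0. 3a->1: no, bbbaba/ababba meet in 2 with "a" left. 3a->2: ok.
bbbb: 3b undefined. 3b->0: ok.
ababba: 2a undefined. 2a->0: ok.
All examples now run through 4 states with every (state, symbol) defined. Accept strings end in {2}, Reject strings end in {0,1,3}; accept={2}.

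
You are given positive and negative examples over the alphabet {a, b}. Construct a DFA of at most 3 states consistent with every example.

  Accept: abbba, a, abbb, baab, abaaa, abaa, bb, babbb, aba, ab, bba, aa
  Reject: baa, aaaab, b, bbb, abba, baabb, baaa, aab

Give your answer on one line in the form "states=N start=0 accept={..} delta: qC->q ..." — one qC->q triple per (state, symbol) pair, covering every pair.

states=3 start=0 accept={0,1} delta: 0a->1 0b->2 1a->0 1b->0 2a->2 2b->0

State merging on the prefix tree: take the shortest (then alphabetical) example prefix whose next move is undefined and point that move at state 0, else 1, else 2, ...; a target is out if some Accept/Reject pair would then sit in one state with the same input left (inseparable). If every existing state is out, open a new one.
a: 0a undefined. 0a->0: no, abbb/bbb meet in 0 with "bbb" left. Open state 1: 0a->1.
b: 0b undefined. 0b->0: no, baab/aab meet in 1 with "ab" left. 0b->1: no, a/b meet in 1. Open state 2: 0b->2.
aa: 1a undefined. 1a->0: ok.
ab: 1b undefined. 1b->0: ok.
ba: 2a undefined. 2a->0: no, a/baa meet in 1. 2a->1: no, a/abba meet in 1. 2a->2: ok.
bb: 2b undefined. 2b->0: ok.
All examples now run through 3 states with every (state, symbol) defined. Accept strings end in {0,1}, Reject strings end in {2}; accept={0,1}.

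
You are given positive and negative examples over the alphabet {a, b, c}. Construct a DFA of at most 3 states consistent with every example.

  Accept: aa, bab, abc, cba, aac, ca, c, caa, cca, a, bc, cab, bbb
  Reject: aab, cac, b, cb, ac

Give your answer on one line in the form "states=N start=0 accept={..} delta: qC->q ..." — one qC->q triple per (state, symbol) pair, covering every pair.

Grow the machine one transition at a time. Run the examples from 0; the earliest place one falls off (shortest prefix, ties alphabetical) gets sent to the lowest-numbered state that keeps every Accept/Reject pair distinguishable — a pair clashes when both reach the same state with identical unread suffix — and to a fresh state only if none does.
a: 0a undefined. 0a->0: no, aac/ac meet in 0 with "c" left. Open state 1: 0a->1.
b: 0b undefined. 0b->0: no, bbb/b meet in 0. 0b->1: no, bab/aab meet in 1 with "ab" left. Open state 2: 0b->2.
c: 0c undefined. 0c->0: ok.
aa: 1a undefined. 1a->0: ok.
ab: 1b undefined. 1b->0: ok.
ac: 1c undefined. 1c->0: no, aa/cac meet in 0. 1c->1: no, ca/cac meet in 1. 1c->2: ok.
ba: 2a undefined. 2a->0: no, bab/aab meet in 2. 2a->1: ok.
bb: 2b undefined. 2b->0: no, bbb/aab meet in 2. 2b->1: ok.
bc: 2c undefined. 2c->0: ok.
All examples now run through 3 states with every (state, symbol) defined. Accept strings end in {0,1}, Reject strings end in {2}; accept={0,1}.

states=3 start=0 accept={0,1} delta: 0a->1 0b->2 0c->0 1a->0 1b->0 1c->2 2a->1 2b->1 2c->0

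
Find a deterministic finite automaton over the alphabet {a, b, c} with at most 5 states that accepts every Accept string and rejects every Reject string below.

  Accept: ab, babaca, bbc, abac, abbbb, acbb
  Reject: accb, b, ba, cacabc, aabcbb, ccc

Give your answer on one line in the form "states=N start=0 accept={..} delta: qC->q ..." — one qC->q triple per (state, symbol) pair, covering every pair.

states=4 start=0 accept={2,3} delta: 0a->1 0b->0 0c->2 1a->0 1b->2 1c->3 2a->1 2b->3 2c->3 3a->2 3b->1 3c->0

Fold the examples into a partial DFA from state 0: repeatedly fix the first undefined (state, symbol) met by the shortest-then-alphabetical prefix, trying targets in increasing order and rejecting any under which an Accept and a Reject string meet in one state with the same remainder; add a state when all current targets are rejected. Accepting states are where Accept strings end.
a: 0a undefined. 0a->0: no, ab/b meet in 0 with "b" left. Open state 1: 0a->1.
b: 0b undefined. 0b->0: ok.
c: 0c undefined. 0c->0: no, bbc/b meet in 0. 0c->1: no, bbc/ba meet in 1. Open state 2: 0c->2.
aa: 1a undefined. 1a->0: ok.
ab: 1b undefined. 1b->0: no, ab/b meet in 0. 1b->1: no, ab/ba meet in 1. 1b->2: ok.
ac: 1c undefined. 1c->0: no, acbb/b meet in 0. 1c->1: no, ab/accb meet in 2. 1c->2: no, acbb/aabcbb meet in 2 with "bb" left. Open state 3: 1c->3.
ca: 2a undefined. 2a->0: no, ab/cacabc meet in 2. 2a->1: ok.
cc: 2c undefined. 2c->0: no, ab/ccc meet in 2. 2c->1: no, abac/ccc meet in 3. 2c->2: no, ab/ccc meet in 2. 2c->3: ok.
abb: 2b undefined. 2b->0: no, abbbb/b meet in 0. 2b->1: no, ab/aabcbb meet in 2. 2b->2: no, ab/aabcbb meet in 2. 2b->3: ok.
acb: 3b undefined. 3b->0: no, abbbb/b meet in 0. 3b->1: ok.
acc: 3c undefined. 3c->0: ok.
caca: 3a undefined. 3a->0: no, ab/cacabc meet in 2. 3a->1: no, babaca/ba meet in 1. 3a->2: ok.
All examples now run through 4 states with every (state, symbol) defined. Accept strings end in {2,3}, Reject strings end in {0,1}; accept={2,3}.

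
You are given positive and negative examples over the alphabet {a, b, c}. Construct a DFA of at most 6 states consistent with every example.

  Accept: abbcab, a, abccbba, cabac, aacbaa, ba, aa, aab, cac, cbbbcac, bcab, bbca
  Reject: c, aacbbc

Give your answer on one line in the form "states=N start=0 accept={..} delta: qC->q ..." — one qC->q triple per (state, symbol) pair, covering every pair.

Fold the examples into a partial DFA from state 0: repeatedly fix the first undefined (state, symbol) met by the shortest-then-alphabetical prefix, trying targets in increasing order and rejecting any under which an Accept and a Reject string meet in one state with the same remainder; add a state when all current targets are rejected. Accepting states are where Accept strings end.
a: 0a undefined. 0a->0: ok.
b: 0b undefined. 0b->0: ok.
c: 0c undefined. 0c->0: no, abbcab/c meet in 0. Open state 1: 0c->1.
ca: 1a undefined. 1a->0: no, cabac/c meet in 1. 1a->1: no, bbca/c meet in 1. Open state 2: 1a->2.
cb: 1b undefined. 1b->0: ok.
cab: 2b undefined. 2b->0: no, cabac/c meet in 1. 2b->1: no, abbcab/c meet in 1. 2b->2: ok.
cac: 2c undefined. 2c->0: ok.
abcc: 1c undefined. 1c->0: ok.
caba: 2a undefined. 2a->0: no, cabac/c meet in 1. 2a->1: ok.
All examples now run through 3 states with every (state, symbol) defined. Accept strings end in {0,2}, Reject strings end in {1}; accept={0,2}.

states=3 start=0 accept={0,2} delta: 0a->0 0b->0 0c->1 1a->2 1b->0 1c->0 2a->1 2b->2 2c->0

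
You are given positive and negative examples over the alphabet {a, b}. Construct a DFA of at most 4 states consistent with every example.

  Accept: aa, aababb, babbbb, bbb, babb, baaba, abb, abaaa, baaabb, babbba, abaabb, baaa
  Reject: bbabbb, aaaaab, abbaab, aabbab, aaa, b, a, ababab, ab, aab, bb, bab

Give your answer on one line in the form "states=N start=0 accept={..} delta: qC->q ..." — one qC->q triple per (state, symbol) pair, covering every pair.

states=4 start=0 accept={2} delta: 0a->1 0b->1 1a->2 1b->3 2a->1 2b->3 3a->2 3b->2

Fold the examples into a partial DFA from state 0: repeatedly fix the first undefined (state, symbol) met by the shortest-then-alphabetical prefix, trying targets in increasing order and rejecting any under which an Accept and a Reject string meet in one state with the same remainder; add a state when all current targets are rejected. Accepting states are where Accept strings end.
a: 0a undefined. 0a->0: no, aa/aaa meet in 0. Open state 1: 0a->1.
b: 0b undefined. 0b->0: no, bbb/b meet in 0. 0b->1: ok.
aa: 1a undefined. 1a->0: no, aababb/aaaaab meet in 1 with "b" left. 1a->1: no, aa/aaa meet in 1. Open state 2: 1a->2.
ab: 1b undefined. 1b->0: no, bbb/b meet in 1. 1b->1: no, bbb/b meet in 1. 1b->2: no, aa/ab meet in 2. Open state 3: 1b->3.
aaa: 2a undefined. 2a->0: no, baaa/b meet in 1. 2a->1: ok.
aab: 2b undefined. 2b->0: no, babb/aaa meet in 1. 2b->1: no, aababb/aaaaab meet in 3. 2b->2: no, aa/aab meet in 2. 2b->3: ok.
aba: 3a undefined. 3a->0: no, aababb/aaaaab meet in 3. 3a->1: no, baaba/aaa meet in 1. 3a->2: ok.
abb: 3b undefined. 3b->0: no, babbbb/aaaaab meet in 3. 3b->1: no, aababb/aaa meet in 1. 3b->2: ok.
All examples now run through 4 states with every (state, symbol) defined. Accept strings end in {2}, Reject strings end in {1,3}; accept={2}.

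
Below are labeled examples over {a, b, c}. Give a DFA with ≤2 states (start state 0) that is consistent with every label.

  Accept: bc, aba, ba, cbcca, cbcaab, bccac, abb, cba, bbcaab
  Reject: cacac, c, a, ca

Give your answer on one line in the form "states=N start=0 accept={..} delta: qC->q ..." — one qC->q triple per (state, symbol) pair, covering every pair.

states=2 start=0 accept={1} delta: 0a->0 0b->1 0c->0 1a->1 1b->1 1c->1

State merging on the prefix tree: take the shortest (then alphabetical) example prefix whose next move is undefined and point that move at state 0, else 1, else 2, ...; a target is out if some Accept/Reject pair would then sit in one state with the same input left (inseparable). If every existing state is out, open a new one.
a: 0a undefined. 0a->0: ok.
b: 0b undefined. 0b->0: no, bc/c meet in 0 with "c" left. Open state 1: 0b->1.
c: 0c undefined. 0c->0: ok.
ba: 1a undefined. 1a->0: no, aba/cacac meet in 0. 1a->1: ok.
bb: 1b undefined. 1b->0: no, abb/cacac meet in 0. 1b->1: ok.
bc: 1c undefined. 1c->0: no, bc/cacac meet in 0. 1c->1: ok.
All examples now run through 2 states with every (state, symbol) defined. Accept strings end in {1}, Reject strings end in {0}; accept={1}.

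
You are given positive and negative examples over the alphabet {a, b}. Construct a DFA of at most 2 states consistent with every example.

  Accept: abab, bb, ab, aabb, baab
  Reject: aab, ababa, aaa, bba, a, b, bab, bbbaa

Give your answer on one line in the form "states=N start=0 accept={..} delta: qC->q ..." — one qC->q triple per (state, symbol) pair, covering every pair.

states=2 start=0 accept={0} delta: 0a->1 0b->1 1a->0 1b->0

Grow the machine one transition at a time. Run the examples from 0; the earliest place one falls off (shortest prefix, ties alphabetical) gets sent to the lowest-numbered state that keeps every Accept/Reject pair distinguishable — a pair clashes when both reach the same state with identical unread suffix — and to a fresh state only if none does.
a: 0a undefined. 0a->0: no, abab/bab meet in 0 with "bab" left. Open state 1: 0a->1.
b: 0b undefined. 0b->0: no, bb/b meet in 0. 0b->1: ok.
aa: 1a undefined. 1a->0: ok.
ab: 1b undefined. 1b->0: ok.
All examples now run through 2 states with every (state, symbol) defined. Accept strings end in {0}, Reject strings end in {1}; accept={0}.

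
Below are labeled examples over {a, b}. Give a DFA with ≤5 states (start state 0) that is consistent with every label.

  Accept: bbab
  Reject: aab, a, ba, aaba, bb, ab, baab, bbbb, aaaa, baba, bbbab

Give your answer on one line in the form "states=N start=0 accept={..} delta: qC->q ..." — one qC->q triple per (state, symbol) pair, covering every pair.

states=4 start=0 accept={3} delta: 0a->0 0b->1 1a->0 1b->2 2a->2 2b->3 3a->0 3b->0

Grow the machine one transition at a time. Run the examples from 0; the earliest place one falls off (shortest prefix, ties alphabetical) gets sent to the lowest-numbered state that keeps every Accept/Reject pair distinguishable — a pair clashes when both reach the same state with identical unread suffix — and to a fresh state only if none does.
a: 0a undefined. 0a->0: ok.
b: 0b undefined. 0b->0: no, bbab/aab meet in 0. Open state 1: 0b->1.
ba: 1a undefined. 1a->0: ok.
bb: 1b undefined. 1b->0: no, bbab/aab meet in 1. 1b->1: no, bbab/aab meet in 1. Open state 2: 1b->2.
bba: 2a undefined. 2a->0: no, bbab/aab meet in 1. 2a->1: no, bbab/bb meet in 2. 2a->2: ok.
bbb: 2b undefined. 2b->0: no, bbab/a meet in 0. 2b->1: no, bbab/aab meet in 1. 2b->2: no, bbab/bb meet in 2. Open state 3: 2b->3.
bbba: 3a undefined. 3a->0: ok.
bbbb: 3b undefined. 3b->0: ok.
All examples now run through 4 states with every (state, symbol) defined. Accept strings end in {3}, Reject strings end in {0,1,2}; accept={3}.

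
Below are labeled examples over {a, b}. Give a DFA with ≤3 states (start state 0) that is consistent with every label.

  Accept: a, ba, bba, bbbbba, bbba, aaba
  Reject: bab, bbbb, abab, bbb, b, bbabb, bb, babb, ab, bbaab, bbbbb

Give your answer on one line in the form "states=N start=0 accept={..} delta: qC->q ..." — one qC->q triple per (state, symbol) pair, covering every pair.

states=2 start=0 accept={0} delta: 0a->0 0b->1 1a->0 1b->1

Grow the machine one transition at a time. Run the examples from 0; the earliest place one falls off (shortest prefix, ties alphabetical) gets sent to the lowest-numbered state that keeps every Accept/Reject pair distinguishable — a pair clashes when both reach the same state with identical unread suffix — and to a fresh state only if none does.
a: 0a undefined. 0a->0: ok.
b: 0b undefined. 0b->0: no, a/bab meet in 0. Open state 1: 0b->1.
ba: 1a undefined. 1a->0: ok.
bb: 1b undefined. 1b->0: no, a/bbbb meet in 0. 1b->1: ok.
All examples now run through 2 states with every (state, symbol) defined. Accept strings end in {0}, Reject strings end in {1}; accept={0}.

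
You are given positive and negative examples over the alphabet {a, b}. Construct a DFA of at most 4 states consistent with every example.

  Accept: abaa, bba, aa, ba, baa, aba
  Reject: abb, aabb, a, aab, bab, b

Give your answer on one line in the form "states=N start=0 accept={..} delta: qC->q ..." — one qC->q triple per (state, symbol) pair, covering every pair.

Grow the machine one transition at a time. Run the examples from 0; the earliest place one falls off (shortest prefix, ties alphabetical) gets sent to the lowest-numbered state that keeps every Accept/Reject pair distinguishable — a pair clashes when both reach the same state with identical unread suffix — and to a fresh state only if none does.
a: 0a undefined. 0a->0: no, aa/a meet in 0. Open state 1: 0a->1.
b: 0b undefined. 0b->0: no, bba/a meet in 1. 0b->1: ok.
aa: 1a undefined. 1a->0: no, baa/a meet in 1. 1a->1: no, aa/a meet in 1. Open state 2: 1a->2.
ab: 1b undefined. 1b->0: no, bba/abb meet in 1. 1b->1: ok.
aab: 2b undefined. 2b->0: ok.
baa: 2a undefined. 2a->0: no, abaa/aab meet in 0. 2a->1: no, abaa/abb meet in 1. 2a->2: ok.
All examples now run through 3 states with every (state, symbol) defined. Accept strings end in {2}, Reject strings end in {0,1}; accept={2}.

states=3 start=0 accept={2} delta: 0a->1 0b->1 1a->2 1b->1 2a->2 2b->0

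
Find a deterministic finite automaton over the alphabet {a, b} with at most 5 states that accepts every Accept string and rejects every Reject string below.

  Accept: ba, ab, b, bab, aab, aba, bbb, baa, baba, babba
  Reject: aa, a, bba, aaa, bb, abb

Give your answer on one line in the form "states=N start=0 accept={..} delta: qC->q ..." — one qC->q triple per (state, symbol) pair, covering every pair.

states=3 start=0 accept={1,2} delta: 0a->0 0b->1 1a->2 1b->0 2a->1 2b->2

Fold the examples into a partial DFA from state 0: repeatedly fix the first undefined (state, symbol) met by the shortest-then-alphabetical prefix, trying targets in increasing order and rejecting any under which an Accept and a Reject string meet in one state with the same remainder; add a state when all current targets are rejected. Accepting states are where Accept strings end.
a: 0a undefined. 0a->0: ok.
b: 0b undefined. 0b->0: no, ba/aa meet in 0. Open state 1: 0b->1.
ba: 1a undefined. 1a->0: no, ba/aa meet in 0. 1a->1: no, bab/bb meet in 1 with "b" left. Open state 2: 1a->2.
bb: 1b undefined. 1b->0: ok.
baa: 2a undefined. 2a->0: no, baa/aa meet in 0. 2a->1: ok.
bab: 2b undefined. 2b->0: no, bab/aa meet in 0. 2b->1: no, babba/aa meet in 0. 2b->2: ok.
All examples now run through 3 states with every (state, symbol) defined. Accept strings end in {1,2}, Reject strings end in {0}; accept={1,2}.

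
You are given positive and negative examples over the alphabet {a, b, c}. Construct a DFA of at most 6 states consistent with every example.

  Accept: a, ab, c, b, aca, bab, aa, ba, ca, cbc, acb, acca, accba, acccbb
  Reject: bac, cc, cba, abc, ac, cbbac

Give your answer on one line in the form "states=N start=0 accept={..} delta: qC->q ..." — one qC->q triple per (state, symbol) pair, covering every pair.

states=5 start=0 accept={0,1,2} delta: 0a->1 0b->0 0c->2 1a->0 1b->1 1c->3 2a->0 2b->4 2c->3 3a->0 3b->0 3c->0 4a->3 4b->0 4c->0

Grow the machine one transition at a time. Run the examples from 0; the earliest place one falls off (shortest prefix, ties alphabetical) gets sent to the lowest-numbered state that keeps every Accept/Reject pair distinguishable — a pair clashes when both reach the same state with identical unread suffix — and to a fresh state only if none does.
a: 0a undefined. 0a->0: no, c/ac meet in 0 with "c" left. Open state 1: 0a->1.
b: 0b undefined. 0b->0: ok.
c: 0c undefined. 0c->0: no, a/cba meet in 1. 0c->1: no, cbc/abc meet in 1 with "bc" left. Open state 2: 0c->2.
aa: 1a undefined. 1a->0: ok.
ab: 1b undefined. 1b->0: no, c/abc meet in 2. 1b->1: ok.
ac: 1c undefined. 1c->0: no, b/bac meet in 0. 1c->1: no, a/bac meet in 1. 1c->2: no, c/bac meet in 2. Open state 3: 1c->3.
ca: 2a undefined. 2a->0: ok.
cb: 2b undefined. 2b->0: no, a/cba meet in 1. 2b->1: no, c/cbbac meet in 2. 2b->2: no, c/cbbac meet in 2. 2b->3: no, aca/cba meet in 3 with "a" left. Open state 4: 2b->4.
cc: 2c undefined. 2c->0: no, b/cc meet in 0. 2c->1: no, a/cc meet in 1. 2c->2: no, c/cc meet in 2. 2c->3: ok.
aca: 3a undefined. 3a->0: ok.
acb: 3b undefined. 3b->0: ok.
acc: 3c undefined. 3c->0: ok.
cba: 4a undefined. 4a->0: no, b/cba meet in 0. 4a->1: no, a/cba meet in 1. 4a->2: no, c/cba meet in 2. 4a->3: ok.
cbb: 4b undefined. 4b->0: ok.
cbc: 4c undefined. 4c->0: ok.
All examples now run through 5 states with every (state, symbol) defined. Accept strings end in {0,1,2}, Reject strings end in {3}; accept={0,1,2}.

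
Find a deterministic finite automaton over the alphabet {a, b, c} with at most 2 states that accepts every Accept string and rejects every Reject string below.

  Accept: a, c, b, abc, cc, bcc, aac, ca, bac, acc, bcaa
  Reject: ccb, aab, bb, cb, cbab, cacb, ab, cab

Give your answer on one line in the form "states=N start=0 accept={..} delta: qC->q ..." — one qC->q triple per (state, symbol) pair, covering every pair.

Fold the examples into a partial DFA from state 0: repeatedly fix the first undefined (state, symbol) met by the shortest-then-alphabetical prefix, trying targets in increasing order and rejecting any under which an Accept and a Reject string meet in one state with the same remainder; add a state when all current targets are rejected. Accepting states are where Accept strings end.
a: 0a undefined. 0a->0: no, b/aab meet in 0 with "b" left. Open state 1: 0a->1.
b: 0b undefined. 0b->0: no, b/bb meet in 0. 0b->1: ok.
c: 0c undefined. 0c->0: no, a/ccb meet in 1. 0c->1: ok.
aa: 1a undefined. 1a->0: no, a/aab meet in 1. 1a->1: ok.
ab: 1b undefined. 1b->0: ok.
ac: 1c undefined. 1c->0: no, a/ccb meet in 1. 1c->1: ok.
All examples now run through 2 states with every (state, symbol) defined. Accept strings end in {1}, Reject strings end in {0}; accept={1}.

states=2 start=0 accept={1} delta: 0a->1 0b->1 0c->1 1a->1 1b->0 1c->1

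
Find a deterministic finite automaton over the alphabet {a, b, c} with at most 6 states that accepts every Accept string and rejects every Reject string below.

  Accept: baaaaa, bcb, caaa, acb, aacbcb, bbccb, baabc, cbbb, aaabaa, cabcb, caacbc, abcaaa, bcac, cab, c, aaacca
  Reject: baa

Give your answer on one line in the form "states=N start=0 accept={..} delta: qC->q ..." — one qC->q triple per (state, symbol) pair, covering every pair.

Grow the machine one transition at a time. Run the examples from 0; the earliest place one falls off (shortest prefix, ties alphabetical) gets sent to the lowest-numbered state that keeps every Accept/Reject pair distinguishable — a pair clashes when both reach the same state with identical unread suffix — and to a fresh state only if none does.
a: 0a undefined. 0a->0: no, aaabaa/baa meet in 0 with "baa" left. Open state 1: 0a->1.
b: 0b undefined. 0b->0: ok.
c: 0c undefined. 0c->0: ok.
aa: 1a undefined. 1a->0: no, bcb/baa meet in 0. 1a->1: no, baaaaa/baa meet in 1. Open state 2: 1a->2.
ab: 1b undefined. 1b->0: ok.
ac: 1c undefined. 1c->0: ok.
aaa: 2a undefined. 2a->0: no, baaaaa/baa meet in 2. 2a->1: no, aaabaa/baa meet in 2. 2a->2: no, baaaaa/baa meet in 2. Open state 3: 2a->3.
aac: 2c undefined. 2c->0: ok.
aaab: 3b undefined. 3b->0: no, aaabaa/baa meet in 2. 3b->1: ok.
aaac: 3c undefined. 3c->0: ok.
baab: 2b undefined. 2b->0: ok.
baaaa: 3a undefined. 3a->0: ok.
All examples now run through 4 states with every (state, symbol) defined. Accept strings end in {0,1,3}, Reject strings end in {2}; accept={0,1,3}.

states=4 start=0 accept={0,1,3} delta: 0a->1 0b->0 0c->0 1a->2 1b->0 1c->0 2a->3 2b->0 2c->0 3a->0 3b->1 3c->0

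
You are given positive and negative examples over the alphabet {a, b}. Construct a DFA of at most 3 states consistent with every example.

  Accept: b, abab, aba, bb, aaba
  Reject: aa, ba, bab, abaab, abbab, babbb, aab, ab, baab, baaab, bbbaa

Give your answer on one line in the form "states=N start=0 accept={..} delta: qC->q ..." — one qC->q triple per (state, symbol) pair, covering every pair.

Fold the examples into a partial DFA from state 0: repeatedly fix the first undefined (state, symbol) met by the shortest-then-alphabetical prefix, trying targets in increasing order and rejecting any under which an Accept and a Reject string meet in one state with the same remainder; add a state when all current targets are rejected. Accepting states are where Accept strings end.
a: 0a undefined. 0a->0: no, b/aab meet in 0 with "b" left. Open state 1: 0a->1.
b: 0b undefined. 0b->0: ok.
aa: 1a undefined. 1a->0: no, b/aa meet in 0. 1a->1: ok.
ab: 1b undefined. 1b->0: no, b/bab meet in 0. 1b->1: no, abab/aa meet in 1. Open state 2: 1b->2.
aba: 2a undefined. 2a->0: ok.
abb: 2b undefined. 2b->0: no, b/babbb meet in 0. 2b->1: ok.
All examples now run through 3 states with every (state, symbol) defined. Accept strings end in {0}, Reject strings end in {1,2}; accept={0}.

states=3 start=0 accept={0} delta: 0a->1 0b->0 1a->1 1b->2 2a->0 2b->1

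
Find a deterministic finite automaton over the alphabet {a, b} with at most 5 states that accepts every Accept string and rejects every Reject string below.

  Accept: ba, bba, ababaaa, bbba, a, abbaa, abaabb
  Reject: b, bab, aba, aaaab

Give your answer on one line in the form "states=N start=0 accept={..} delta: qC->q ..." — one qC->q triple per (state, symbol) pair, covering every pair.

states=3 start=0 accept={1} delta: 0a->1 0b->0 1a->0 1b->2 2a->0 2b->1

Fold the examples into a partial DFA from state 0: repeatedly fix the first undefined (state, symbol) met by the shortest-then-alphabetical prefix, trying targets in increasing order and rejecting any under which an Accept and a Reject string meet in one state with the same remainder; add a state when all current targets are rejected. Accepting states are where Accept strings end.
a: 0a undefined. 0a->0: no, ba/aba meet in 0 with "ba" left. Open state 1: 0a->1.
b: 0b undefined. 0b->0: ok.
aa: 1a undefined. 1a->0: ok.
ab: 1b undefined. 1b->0: no, ba/aba meet in 1. 1b->1: no, ba/bab meet in 1. Open state 2: 1b->2.
aba: 2a undefined. 2a->0: ok.
abb: 2b undefined. 2b->0: no, abbaa/b meet in 0. 2b->1: ok.
All examples now run through 3 states with every (state, symbol) defined. Accept strings end in {1}, Reject strings end in {0,2}; accept={1}.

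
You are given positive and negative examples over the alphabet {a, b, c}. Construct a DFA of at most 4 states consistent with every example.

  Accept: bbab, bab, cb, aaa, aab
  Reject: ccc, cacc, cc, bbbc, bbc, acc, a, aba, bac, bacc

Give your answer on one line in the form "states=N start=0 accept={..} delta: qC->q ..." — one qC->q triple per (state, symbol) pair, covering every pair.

Grow the machine one transition at a time. Run the examples from 0; the earliest place one falls off (shortest prefix, ties alphabetical) gets sent to the lowest-numbered state that keeps every Accept/Reject pair distinguishable — a pair clashes when both reach the same state with identical unread suffix — and to a fresh state only if none does.
a: 0a undefined. 0a->0: no, aaa/a meet in 0. Open state 1: 0a->1.
b: 0b undefined. 0b->0: ok.
c: 0c undefined. 0c->0: no, cb/ccc meet in 0. 0c->1: ok.
aa: 1a undefined. 1a->0: no, aaa/bbbc meet in 1. 1a->1: no, aaa/bbbc meet in 1. Open state 2: 1a->2.
ab: 1b undefined. 1b->0: ok.
ac: 1c undefined. 1c->0: no, bbab/cc meet in 0. 1c->1: ok.
aaa: 2a undefined. 2a->0: ok.
aab: 2b undefined. 2b->0: ok.
cac: 2c undefined. 2c->0: ok.
All examples now run through 3 states with every (state, symbol) defined. Accept strings end in {0}, Reject strings end in {1}; accept={0}.

states=3 start=0 accept={0} delta: 0a->1 0b->0 0c->1 1a->2 1b->0 1c->1 2a->0 2b->0 2c->0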